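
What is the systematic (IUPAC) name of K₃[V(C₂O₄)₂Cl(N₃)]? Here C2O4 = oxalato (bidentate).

potassium azidochlorodioxalatovanadate(III)

The 3 potassium counter-ions carry a total charge of +3, so each complex ion is 3−.
Ligand charges: 1×azido (-1 each), 2×oxalato (-2 each), 1×chloro (-1 each); total -6. So V + (-6) = 3−, giving V = +3.
Ligands are named alphabetically: azido before chloro before oxalato.
The complex ion is anionic, so vanadium takes the -ate form vanadate(III).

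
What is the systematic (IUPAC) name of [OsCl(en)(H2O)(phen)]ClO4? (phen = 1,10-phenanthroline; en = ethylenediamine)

The 1 perchlorate counter-ion carries a total charge of -1, so each complex ion is 1+.
Ligand charges: 1×1,10-phenanthroline (neutral), 1×chloro (-1 each), 1×ethylenediamine (neutral), 1×aqua (neutral); total -1. So Os + (-1) = 1+, giving Os = +2.
Ligands are named alphabetically: aqua before chloro before ethylenediamine before phenanthroline.

aquachloro(ethylenediamine)(1,10-phenanthroline)osmium(II) perchlorate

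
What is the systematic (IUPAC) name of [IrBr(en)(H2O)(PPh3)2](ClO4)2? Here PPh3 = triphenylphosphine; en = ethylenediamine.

aquabromo(ethylenediamine)bis(triphenylphosphine)iridium(III) perchlorate

The 2 perchlorate counter-ions carry a total charge of -2, so each complex ion is 2+.
Ligand charges: 1×bromo (-1 each), 2×triphenylphosphine (neutral), 1×aqua (neutral), 1×ethylenediamine (neutral); total -1. So Ir + (-1) = 2+, giving Ir = +3.
Ligands are named alphabetically: aqua before bromo before ethylenediamine before triphenylphosphine.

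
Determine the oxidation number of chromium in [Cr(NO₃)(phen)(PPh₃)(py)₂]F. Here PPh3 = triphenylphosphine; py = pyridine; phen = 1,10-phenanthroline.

+2

1 fluoride outside the brackets (-1 each) → the complex ion is 1+.
Ligand charges: 1×PPh3 neutral; 1×NO3 = -1; 2×py neutral; 1×phen neutral; sum -1.
Cr + (-1) = 1+ ⇒ Cr is +2.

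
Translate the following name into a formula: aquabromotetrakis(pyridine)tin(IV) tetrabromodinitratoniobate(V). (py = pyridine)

Cation [Sn…]: ligand charges -1, Sn(IV) ⇒ ion charge 3+.
Anion [Nb…]: ligand charges -6, Nb(V) ⇒ ion charge 1−.
One 3+ cation requires 3 of the 1− anion.

[SnBr(H2O)(py)4][NbBr4(NO3)2]3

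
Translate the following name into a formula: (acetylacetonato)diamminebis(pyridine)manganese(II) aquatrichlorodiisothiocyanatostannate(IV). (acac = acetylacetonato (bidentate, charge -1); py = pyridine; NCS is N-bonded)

[Mn(acac)(NH3)2(py)2][SnCl3(H2O)(NCS)2]

Cation [Mn…]: ligand charges -1, Mn(II) ⇒ ion charge 1+.
Anion [Sn…]: ligand charges -5, Sn(IV) ⇒ ion charge 1−.
One 1+ cation balances one 1− anion.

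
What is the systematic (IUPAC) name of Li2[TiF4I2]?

The 2 lithium counter-ions carry a total charge of +2, so each complex ion is 2−.
Ligand charges: 2×iodo (-1 each), 4×fluoro (-1 each); total -6. So Ti + (-6) = 2−, giving Ti = +4.
The complex ion is anionic, so titanium takes the -ate form titanate(IV).

lithium tetrafluorodiiodotitanate(IV)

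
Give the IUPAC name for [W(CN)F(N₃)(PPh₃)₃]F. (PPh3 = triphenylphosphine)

azidocyanofluorotris(triphenylphosphine)tungsten(IV) fluoride

The 1 fluoride counter-ion carries a total charge of -1, so each complex ion is 1+.
Ligand charges: 1×cyano (-1 each), 1×azido (-1 each), 3×triphenylphosphine (neutral), 1×fluoro (-1 each); total -3. So W + (-3) = 1+, giving W = +4.
Ligands are named alphabetically: azido before cyano before fluoro before triphenylphosphine.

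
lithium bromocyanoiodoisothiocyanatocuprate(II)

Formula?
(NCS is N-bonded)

Li2[CuBr(CN)I(NCS)]

Ligands: 1 bromo (Br, -1), 1 iodo (I, -1), 1 isothiocyanato (NCS, -1), 1 cyano (CN, -1). Ligand charge sum = -4.
Charge balance with lithium (+1) requires 1 complex ion per 2 lithium.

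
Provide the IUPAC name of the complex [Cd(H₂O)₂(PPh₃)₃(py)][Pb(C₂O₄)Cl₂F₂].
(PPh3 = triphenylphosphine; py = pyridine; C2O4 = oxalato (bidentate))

Both ions are complex: the cation is named first with the plain metal name, the anion second with the -ate form; each ion's ligands are alphabetised independently.
Cadmium is always +2 in its complexes; the cation's ligand charges sum to 0, so the complex cation is 2+.
A 1:1 salt means the anion carries the equal and opposite charge, 2−.
Anion: ligand charges sum to -6; for the ion to be 2−, Pb = +4.

diaqua(pyridine)tris(triphenylphosphine)cadmium(II) dichlorodifluorooxalatoplumbate(IV)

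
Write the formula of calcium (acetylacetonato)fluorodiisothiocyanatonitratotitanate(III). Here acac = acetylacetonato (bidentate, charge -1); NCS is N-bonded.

Ligands: 1 acetylacetonato (acac, -1), 1 nitrato (NO3, -1), 2 isothiocyanato (NCS, -1), 1 fluoro (F, -1). Ligand charge sum = -5.
With Ti in oxidation state +3, the complex ion is [Ti...]^2−.
Charge balance with calcium (+2) requires 1 complex ion per 1 calcium.

Ca[Ti(acac)F(NCS)2(NO3)]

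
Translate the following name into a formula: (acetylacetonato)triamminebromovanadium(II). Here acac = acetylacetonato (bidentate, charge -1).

Ligands: 1 acetylacetonato (acac, -1), 1 bromo (Br, -1), 3 ammine (NH3, neutral). Ligand charge sum = -2.
With V in oxidation state +2, the complex ion is [V...].

[V(acac)Br(NH3)3]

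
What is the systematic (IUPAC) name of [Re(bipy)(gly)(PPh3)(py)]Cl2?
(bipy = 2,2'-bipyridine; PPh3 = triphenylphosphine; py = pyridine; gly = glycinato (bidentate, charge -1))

The 2 chloride counter-ions carry a total charge of -2, so each complex ion is 2+.
Ligand charges: 1×2,2'-bipyridine (neutral), 1×triphenylphosphine (neutral), 1×pyridine (neutral), 1×glycinato (-1 each); total -1. So Re + (-1) = 2+, giving Re = +3.
Ligands are named alphabetically: bipyridine before glycinato before pyridine before triphenylphosphine.

(2,2'-bipyridine)(glycinato)(pyridine)(triphenylphosphine)rhenium(III) chloride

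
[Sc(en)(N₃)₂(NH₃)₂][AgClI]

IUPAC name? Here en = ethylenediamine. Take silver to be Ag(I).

Ag is given as +1; the anion's ligand charges sum to -2, so the complex anion is 1−.
A 1:1 salt means the cation carries the equal and opposite charge, 1+.
Cation: ligand charges sum to -2; for the ion to be 1+, Sc = +3.

diamminediazido(ethylenediamine)scandium(III) chloroiodoargentate(I)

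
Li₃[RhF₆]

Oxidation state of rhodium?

3 lithium outside the brackets (+1 each) → the complex ion is 3−.
Ligand charges: 6×F = -6; sum -6.
Rh + (-6) = 3− ⇒ Rh is +3.

+3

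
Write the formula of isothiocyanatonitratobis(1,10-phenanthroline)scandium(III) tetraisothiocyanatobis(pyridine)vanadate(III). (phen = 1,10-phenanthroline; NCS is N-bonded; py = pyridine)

Cation [Sc…]: ligand charges -2, Sc(III) ⇒ ion charge 1+.
Anion [V…]: ligand charges -4, V(III) ⇒ ion charge 1−.

[Sc(NCS)(NO3)(phen)2][V(NCS)4(py)2]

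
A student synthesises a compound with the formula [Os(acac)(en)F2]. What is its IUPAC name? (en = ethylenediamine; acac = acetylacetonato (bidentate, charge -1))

There is no counter-ion, so the complex is neutral overall.
Ligand charges: 2×fluoro (-1 each), 1×ethylenediamine (neutral), 1×acetylacetonato (-1 each); total -3. So Os + (-3) = 0, giving Os = +3.
Ligands are named alphabetically: acetylacetonato before ethylenediamine before fluoro.

(acetylacetonato)(ethylenediamine)difluoroosmium(III)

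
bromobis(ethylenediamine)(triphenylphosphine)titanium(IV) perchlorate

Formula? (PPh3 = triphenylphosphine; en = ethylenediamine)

[TiBr(en)2(PPh3)](ClO4)3

Ligands: 1 triphenylphosphine (PPh3, neutral), 1 bromo (Br, -1), 2 ethylenediamine (en, neutral). Ligand charge sum = -1.
With Ti in oxidation state +4, the complex ion is [Ti...]^3+.
Charge balance with perchlorate (-1) requires 1 complex ion per 3 perchlorate.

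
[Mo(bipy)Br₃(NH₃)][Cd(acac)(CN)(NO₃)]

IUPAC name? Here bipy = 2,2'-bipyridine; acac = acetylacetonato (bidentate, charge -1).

ammine(2,2'-bipyridine)tribromomolybdenum(IV) (acetylacetonato)cyanonitratocadmate(II)

Both ions are complex: the cation is named first with the plain metal name, the anion second with the -ate form; each ion's ligands are alphabetised independently.
Cadmium is always +2 in its complexes; the anion's ligand charges sum to -3, so the complex anion is 1−.
A 1:1 salt means the cation carries the equal and opposite charge, 1+.
Cation: ligand charges sum to -3; for the ion to be 1+, Mo = +4.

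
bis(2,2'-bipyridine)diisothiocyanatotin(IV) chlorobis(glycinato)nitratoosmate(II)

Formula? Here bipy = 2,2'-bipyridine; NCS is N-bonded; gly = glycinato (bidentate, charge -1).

[Sn(bipy)2(NCS)2][OsCl(gly)2(NO3)]

Cation [Sn…]: ligand charges -2, Sn(IV) ⇒ ion charge 2+.
Anion [Os…]: ligand charges -4, Os(II) ⇒ ion charge 2−.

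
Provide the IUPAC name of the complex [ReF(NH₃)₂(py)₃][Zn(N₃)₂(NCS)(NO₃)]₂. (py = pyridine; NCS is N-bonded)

Both ions are complex: the cation is named first with the plain metal name, the anion second with the -ate form; each ion's ligands are alphabetised independently.
Zinc is always +2 in its complexes; the anion's ligand charges sum to -4, so the complex anion is 2−.
With 2 anions per cation, the cation must be 2×2 = 4+.
Cation: ligand charges sum to -1; for the ion to be 4+, Re = +5.

diamminefluorotris(pyridine)rhenium(V) diazidoisothiocyanatonitratozincate(II)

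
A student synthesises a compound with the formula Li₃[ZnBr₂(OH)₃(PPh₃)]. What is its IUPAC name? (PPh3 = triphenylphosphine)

lithium dibromotrihydroxo(triphenylphosphine)zincate(II)

The 3 lithium counter-ions carry a total charge of +3, so each complex ion is 3−.
Ligand charges: 3×hydroxo (-1 each), 2×bromo (-1 each), 1×triphenylphosphine (neutral); total -5. So Zn + (-5) = 3−, giving Zn = +2.
The complex ion is anionic, so zinc takes the -ate form zincate(II).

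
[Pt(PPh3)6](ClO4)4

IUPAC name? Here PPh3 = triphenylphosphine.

The 4 perchlorate counter-ions carry a total charge of -4, so each complex ion is 4+.
Ligand charges: 6×triphenylphosphine (neutral); total 0. So Pt + (0) = 4+, giving Pt = +4.

hexakis(triphenylphosphine)platinum(IV) perchlorate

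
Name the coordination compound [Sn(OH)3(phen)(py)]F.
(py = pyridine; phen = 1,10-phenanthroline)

The 1 fluoride counter-ion carries a total charge of -1, so each complex ion is 1+.
Ligand charges: 3×hydroxo (-1 each), 1×pyridine (neutral), 1×1,10-phenanthroline (neutral); total -3. So Sn + (-3) = 1+, giving Sn = +4.
Ligands are named alphabetically: hydroxo before phenanthroline before pyridine.

trihydroxo(1,10-phenanthroline)(pyridine)tin(IV) fluoride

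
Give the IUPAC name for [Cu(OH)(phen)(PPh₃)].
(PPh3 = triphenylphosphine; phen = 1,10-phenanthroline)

There is no counter-ion, so the complex is neutral overall.
Ligand charges: 1×triphenylphosphine (neutral), 1×hydroxo (-1 each), 1×1,10-phenanthroline (neutral); total -1. So Cu + (-1) = 0, giving Cu = +1.
Ligands are named alphabetically: hydroxo before phenanthroline before triphenylphosphine.

hydroxo(1,10-phenanthroline)(triphenylphosphine)copper(I)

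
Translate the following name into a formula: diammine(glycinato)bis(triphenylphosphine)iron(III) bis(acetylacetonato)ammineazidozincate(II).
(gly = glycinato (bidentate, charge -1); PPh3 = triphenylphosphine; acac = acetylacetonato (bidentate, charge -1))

[Fe(gly)(NH3)2(PPh3)2][Zn(acac)2(N3)(NH3)]2

Cation [Fe…]: ligand charges -1, Fe(III) ⇒ ion charge 2+.
Anion [Zn…]: ligand charges -3, Zn(II) ⇒ ion charge 1−.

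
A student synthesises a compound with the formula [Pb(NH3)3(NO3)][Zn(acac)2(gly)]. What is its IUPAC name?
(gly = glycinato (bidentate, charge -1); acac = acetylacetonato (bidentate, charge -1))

triamminenitratolead(II) bis(acetylacetonato)(glycinato)zincate(II)

Both ions are complex: the cation is named first with the plain metal name, the anion second with the -ate form; each ion's ligands are alphabetised independently.
Zinc is always +2 in its complexes; the anion's ligand charges sum to -3, so the complex anion is 1−.
A 1:1 salt means the cation carries the equal and opposite charge, 1+.
Cation: ligand charges sum to -1; for the ion to be 1+, Pb = +2.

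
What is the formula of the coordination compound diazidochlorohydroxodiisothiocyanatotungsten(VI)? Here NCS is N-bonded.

[WCl(N3)2(NCS)2(OH)]

Ligands: 2 azido (N3, -1), 2 isothiocyanato (NCS, -1), 1 chloro (Cl, -1), 1 hydroxo (OH, -1). Ligand charge sum = -6.
With W in oxidation state +6, the complex ion is [W...].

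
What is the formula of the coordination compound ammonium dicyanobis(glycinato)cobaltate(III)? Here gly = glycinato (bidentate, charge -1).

Ligands: 2 glycinato (gly, -1), 2 cyano (CN, -1). Ligand charge sum = -4.
Charge balance with ammonium (+1) requires 1 complex ion per 1 ammonium.

NH4[Co(CN)2(gly)2]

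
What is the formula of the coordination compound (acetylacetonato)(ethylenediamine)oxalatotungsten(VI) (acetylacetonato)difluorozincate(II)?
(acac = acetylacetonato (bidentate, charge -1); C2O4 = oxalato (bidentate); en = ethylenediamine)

[W(acac)(C2O4)(en)][Zn(acac)F2]3

Cation [W…]: ligand charges -3, W(VI) ⇒ ion charge 3+.
Anion [Zn…]: ligand charges -3, Zn(II) ⇒ ion charge 1−.
One 3+ cation requires 3 of the 1− anion.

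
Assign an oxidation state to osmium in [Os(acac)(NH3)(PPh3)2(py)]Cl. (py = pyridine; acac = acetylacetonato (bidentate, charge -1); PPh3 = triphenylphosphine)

1 chloride outside the brackets (-1 each) → the complex ion is 1+.
Ligand charges: 1×py neutral; 1×acac = -1; 2×PPh3 neutral; 1×NH3 neutral; sum -1.
Os + (-1) = 1+ ⇒ Os is +2.

+2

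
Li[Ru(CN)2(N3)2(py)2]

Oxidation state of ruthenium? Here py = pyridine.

1 lithium outside the brackets (+1 each) → the complex ion is 1−.
Ligand charges: 2×CN = -2; 2×N3 = -2; 2×py neutral; sum -4.
Ru + (-4) = 1− ⇒ Ru is +3.

+3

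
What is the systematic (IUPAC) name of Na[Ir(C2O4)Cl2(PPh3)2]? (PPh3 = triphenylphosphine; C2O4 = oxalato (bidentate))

sodium dichlorooxalatobis(triphenylphosphine)iridate(III)

The 1 sodium counter-ion carries a total charge of +1, so each complex ion is 1−.
Ligand charges: 2×triphenylphosphine (neutral), 2×chloro (-1 each), 1×oxalato (-2 each); total -4. So Ir + (-4) = 1−, giving Ir = +3.
Ligands are named alphabetically: chloro before oxalato before triphenylphosphine.
The complex ion is anionic, so iridium takes the -ate form iridate(III).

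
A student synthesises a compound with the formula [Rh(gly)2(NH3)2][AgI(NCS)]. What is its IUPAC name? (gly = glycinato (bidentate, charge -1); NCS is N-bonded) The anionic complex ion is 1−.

diamminebis(glycinato)rhodium(III) iodoisothiocyanatoargentate(I)

The complex anion is given as 1−; its ligand charges sum to -2, so Ag = +1.
A 1:1 salt means the cation carries the equal and opposite charge, 1+.
Cation: ligand charges sum to -2; for the ion to be 1+, Rh = +3.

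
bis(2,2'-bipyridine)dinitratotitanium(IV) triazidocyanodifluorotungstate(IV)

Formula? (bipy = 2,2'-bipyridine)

Cation [Ti…]: ligand charges -2, Ti(IV) ⇒ ion charge 2+.
Anion [W…]: ligand charges -6, W(IV) ⇒ ion charge 2−.

[Ti(bipy)2(NO3)2][W(CN)F2(N3)3]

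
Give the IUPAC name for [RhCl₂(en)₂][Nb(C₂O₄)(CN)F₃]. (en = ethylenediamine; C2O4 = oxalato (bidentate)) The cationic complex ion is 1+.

dichlorobis(ethylenediamine)rhodium(III) cyanotrifluorooxalatoniobate(V)

Both ions are complex: the cation is named first with the plain metal name, the anion second with the -ate form; each ion's ligands are alphabetised independently.
The complex cation is given as 1+; its ligand charges sum to -2, so Rh = +3.
A 1:1 salt means the anion carries the equal and opposite charge, 1−.
Anion: ligand charges sum to -6; for the ion to be 1−, Nb = +5.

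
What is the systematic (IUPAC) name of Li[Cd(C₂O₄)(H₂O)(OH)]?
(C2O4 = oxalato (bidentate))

The 1 lithium counter-ion carries a total charge of +1, so each complex ion is 1−.
Ligand charges: 1×oxalato (-2 each), 1×hydroxo (-1 each), 1×aqua (neutral); total -3. So Cd + (-3) = 1−, giving Cd = +2.
Ligands are named alphabetically: aqua before hydroxo before oxalato.
The complex ion is anionic, so cadmium takes the -ate form cadmate(II).

lithium aquahydroxooxalatocadmate(II)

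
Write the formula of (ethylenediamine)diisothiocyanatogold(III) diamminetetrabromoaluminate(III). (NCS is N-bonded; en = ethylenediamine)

Cation [Au…]: ligand charges -2, Au(III) ⇒ ion charge 1+.
Anion [Al…]: ligand charges -4, Al(III) ⇒ ion charge 1−.
One 1+ cation balances one 1− anion.

[Au(en)(NCS)2][AlBr4(NH3)2]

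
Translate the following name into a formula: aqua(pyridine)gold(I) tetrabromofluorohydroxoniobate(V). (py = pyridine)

[Au(H2O)(py)][NbBr4F(OH)]

Cation [Au…]: ligand charges 0, Au(I) ⇒ ion charge 1+.
Anion [Nb…]: ligand charges -6, Nb(V) ⇒ ion charge 1−.
One 1+ cation balances one 1− anion.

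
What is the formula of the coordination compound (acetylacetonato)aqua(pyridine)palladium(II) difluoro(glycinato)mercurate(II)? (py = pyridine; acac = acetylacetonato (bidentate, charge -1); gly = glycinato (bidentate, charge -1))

Cation [Pd…]: ligand charges -1, Pd(II) ⇒ ion charge 1+.
Anion [Hg…]: ligand charges -3, Hg(II) ⇒ ion charge 1−.

[Pd(acac)(H2O)(py)][HgF2(gly)]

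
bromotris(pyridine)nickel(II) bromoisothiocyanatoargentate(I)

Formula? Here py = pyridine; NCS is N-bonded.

[NiBr(py)3][AgBr(NCS)]

Cation [Ni…]: ligand charges -1, Ni(II) ⇒ ion charge 1+.
Anion [Ag…]: ligand charges -2, Ag(I) ⇒ ion charge 1−.
One 1+ cation balances one 1− anion.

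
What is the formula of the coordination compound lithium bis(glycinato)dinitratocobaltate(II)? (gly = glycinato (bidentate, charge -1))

Li2[Co(gly)2(NO3)2]

Ligands: 2 glycinato (gly, -1), 2 nitrato (NO3, -1). Ligand charge sum = -4.
With Co in oxidation state +2, the complex ion is [Co...]^2−.
Charge balance with lithium (+1) requires 1 complex ion per 2 lithium.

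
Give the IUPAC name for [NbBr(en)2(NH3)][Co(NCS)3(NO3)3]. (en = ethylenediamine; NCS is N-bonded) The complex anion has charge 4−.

amminebromobis(ethylenediamine)niobium(V) triisothiocyanatotrinitratocobaltate(II)

Both ions are complex: the cation is named first with the plain metal name, the anion second with the -ate form; each ion's ligands are alphabetised independently.
The complex anion is given as 4−; its ligand charges sum to -6, so Co = +2.
A 1:1 salt means the cation carries the equal and opposite charge, 4+.
Cation: ligand charges sum to -1; for the ion to be 4+, Nb = +5.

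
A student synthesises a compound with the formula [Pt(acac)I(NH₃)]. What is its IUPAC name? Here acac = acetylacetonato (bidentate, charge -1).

(acetylacetonato)ammineiodoplatinum(II)

There is no counter-ion, so the complex is neutral overall.
Ligand charges: 1×ammine (neutral), 1×iodo (-1 each), 1×acetylacetonato (-1 each); total -2. So Pt + (-2) = 0, giving Pt = +2.
Ligands are named alphabetically: acetylacetonato before ammine before iodo.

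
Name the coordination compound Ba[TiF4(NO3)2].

barium tetrafluorodinitratotitanate(IV)

The 1 barium counter-ion carries a total charge of +2, so each complex ion is 2−.
Ligand charges: 2×nitrato (-1 each), 4×fluoro (-1 each); total -6. So Ti + (-6) = 2−, giving Ti = +4.
Ligands are named alphabetically: fluoro before nitrato.
The complex ion is anionic, so titanium takes the -ate form titanate(IV).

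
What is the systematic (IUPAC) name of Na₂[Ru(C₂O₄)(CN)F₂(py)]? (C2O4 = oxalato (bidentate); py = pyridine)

sodium cyanodifluorooxalato(pyridine)ruthenate(III)

The 2 sodium counter-ions carry a total charge of +2, so each complex ion is 2−.
Ligand charges: 1×oxalato (-2 each), 1×cyano (-1 each), 1×pyridine (neutral), 2×fluoro (-1 each); total -5. So Ru + (-5) = 2−, giving Ru = +3.
The complex ion is anionic, so ruthenium takes the -ate form ruthenate(III).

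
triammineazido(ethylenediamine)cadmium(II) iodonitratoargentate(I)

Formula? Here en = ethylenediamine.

Cation [Cd…]: ligand charges -1, Cd(II) ⇒ ion charge 1+.
Anion [Ag…]: ligand charges -2, Ag(I) ⇒ ion charge 1−.

[Cd(en)(N3)(NH3)3][AgI(NO3)]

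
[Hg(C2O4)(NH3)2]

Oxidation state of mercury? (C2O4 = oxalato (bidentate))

+2

No counter-ion: the bracketed complex is neutral.
Ligand charges: 2×NH3 neutral; 1×C2O4 = -2; sum -2.
Hg + (-2) = 0 ⇒ Hg is +2.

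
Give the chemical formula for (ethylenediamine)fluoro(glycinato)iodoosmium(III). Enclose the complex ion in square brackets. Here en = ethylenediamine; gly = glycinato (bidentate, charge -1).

Ligands: 1 fluoro (F, -1), 1 ethylenediamine (en, neutral), 1 iodo (I, -1), 1 glycinato (gly, -1). Ligand charge sum = -3.
With Os in oxidation state +3, the complex ion is [Os...].

[Os(en)F(gly)I]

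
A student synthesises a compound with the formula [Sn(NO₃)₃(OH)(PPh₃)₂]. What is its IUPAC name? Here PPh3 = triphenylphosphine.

There is no counter-ion, so the complex is neutral overall.
Ligand charges: 3×nitrato (-1 each), 1×hydroxo (-1 each), 2×triphenylphosphine (neutral); total -4. So Sn + (-4) = 0, giving Sn = +4.
Ligands are named alphabetically: hydroxo before nitrato before triphenylphosphine.

hydroxotrinitratobis(triphenylphosphine)tin(IV)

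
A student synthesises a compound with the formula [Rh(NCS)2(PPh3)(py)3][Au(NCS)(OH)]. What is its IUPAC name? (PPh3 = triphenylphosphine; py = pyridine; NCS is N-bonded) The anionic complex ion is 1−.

diisothiocyanatotris(pyridine)(triphenylphosphine)rhodium(III) hydroxoisothiocyanatoaurate(I)

Both ions are complex: the cation is named first with the plain metal name, the anion second with the -ate form; each ion's ligands are alphabetised independently.
The complex anion is given as 1−; its ligand charges sum to -2, so Au = +1.
A 1:1 salt means the cation carries the equal and opposite charge, 1+.
Cation: ligand charges sum to -2; for the ion to be 1+, Rh = +3.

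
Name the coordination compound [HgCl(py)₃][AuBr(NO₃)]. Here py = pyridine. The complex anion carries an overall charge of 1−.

chlorotris(pyridine)mercury(II) bromonitratoaurate(I)

Both ions are complex: the cation is named first with the plain metal name, the anion second with the -ate form; each ion's ligands are alphabetised independently.
The complex anion is given as 1−; its ligand charges sum to -2, so Au = +1.
A 1:1 salt means the cation carries the equal and opposite charge, 1+.
Cation: ligand charges sum to -1; for the ion to be 1+, Hg = +2.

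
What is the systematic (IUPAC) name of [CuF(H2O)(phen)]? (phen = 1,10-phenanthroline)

aquafluoro(1,10-phenanthroline)copper(I)

There is no counter-ion, so the complex is neutral overall.
Ligand charges: 1×fluoro (-1 each), 1×1,10-phenanthroline (neutral), 1×aqua (neutral); total -1. So Cu + (-1) = 0, giving Cu = +1.
Ligands are named alphabetically: aqua before fluoro before phenanthroline.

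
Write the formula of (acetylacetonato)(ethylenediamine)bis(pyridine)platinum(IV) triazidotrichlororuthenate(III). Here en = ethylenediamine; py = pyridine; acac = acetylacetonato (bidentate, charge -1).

[Pt(acac)(en)(py)2][RuCl3(N3)3]

Cation [Pt…]: ligand charges -1, Pt(IV) ⇒ ion charge 3+.
Anion [Ru…]: ligand charges -6, Ru(III) ⇒ ion charge 3−.
One 3+ cation balances one 3− anion.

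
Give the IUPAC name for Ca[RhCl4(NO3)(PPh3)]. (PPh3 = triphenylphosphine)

calcium tetrachloronitrato(triphenylphosphine)rhodate(III)

The 1 calcium counter-ion carries a total charge of +2, so each complex ion is 2−.
Ligand charges: 4×chloro (-1 each), 1×triphenylphosphine (neutral), 1×nitrato (-1 each); total -5. So Rh + (-5) = 2−, giving Rh = +3.
Ligands are named alphabetically: chloro before nitrato before triphenylphosphine.
The complex ion is anionic, so rhodium takes the -ate form rhodate(III).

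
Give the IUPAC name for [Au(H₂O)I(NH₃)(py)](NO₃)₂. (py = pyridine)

ammineaquaiodo(pyridine)gold(III) nitrate

The 2 nitrate counter-ions carry a total charge of -2, so each complex ion is 2+.
Ligand charges: 1×pyridine (neutral), 1×aqua (neutral), 1×ammine (neutral), 1×iodo (-1 each); total -1. So Au + (-1) = 2+, giving Au = +3.
Ligands are named alphabetically: ammine before aqua before iodo before pyridine.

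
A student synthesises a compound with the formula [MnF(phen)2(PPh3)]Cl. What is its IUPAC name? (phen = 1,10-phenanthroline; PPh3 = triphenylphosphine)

fluorobis(1,10-phenanthroline)(triphenylphosphine)manganese(II) chloride

The 1 chloride counter-ion carries a total charge of -1, so each complex ion is 1+.
Ligand charges: 2×1,10-phenanthroline (neutral), 1×triphenylphosphine (neutral), 1×fluoro (-1 each); total -1. So Mn + (-1) = 1+, giving Mn = +2.
Ligands are named alphabetically: fluoro before phenanthroline before triphenylphosphine.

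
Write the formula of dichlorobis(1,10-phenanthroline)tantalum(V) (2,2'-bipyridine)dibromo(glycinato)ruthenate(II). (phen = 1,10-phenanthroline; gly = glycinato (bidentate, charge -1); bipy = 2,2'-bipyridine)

[TaCl2(phen)2][Ru(bipy)Br2(gly)]3

Cation [Ta…]: ligand charges -2, Ta(V) ⇒ ion charge 3+.
Anion [Ru…]: ligand charges -3, Ru(II) ⇒ ion charge 1−.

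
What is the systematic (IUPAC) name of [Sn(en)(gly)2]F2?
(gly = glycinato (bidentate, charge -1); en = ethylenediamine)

The 2 fluoride counter-ions carry a total charge of -2, so each complex ion is 2+.
Ligand charges: 2×glycinato (-1 each), 1×ethylenediamine (neutral); total -2. So Sn + (-2) = 2+, giving Sn = +4.
Ligands are named alphabetically: ethylenediamine before glycinato.

(ethylenediamine)bis(glycinato)tin(IV) fluoride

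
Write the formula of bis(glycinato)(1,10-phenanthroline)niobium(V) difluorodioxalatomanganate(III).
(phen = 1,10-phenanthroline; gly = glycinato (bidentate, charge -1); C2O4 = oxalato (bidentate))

Cation [Nb…]: ligand charges -2, Nb(V) ⇒ ion charge 3+.
Anion [Mn…]: ligand charges -6, Mn(III) ⇒ ion charge 3−.
One 3+ cation balances one 3− anion.

[Nb(gly)2(phen)][Mn(C2O4)2F2]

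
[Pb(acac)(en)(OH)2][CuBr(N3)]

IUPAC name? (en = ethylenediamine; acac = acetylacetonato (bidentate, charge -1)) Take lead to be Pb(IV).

(acetylacetonato)(ethylenediamine)dihydroxolead(IV) azidobromocuprate(I)

Pb is given as +4; the cation's ligand charges sum to -3, so the complex cation is 1+.
A 1:1 salt means the anion carries the equal and opposite charge, 1−.
Anion: ligand charges sum to -2; for the ion to be 1−, Cu = +1.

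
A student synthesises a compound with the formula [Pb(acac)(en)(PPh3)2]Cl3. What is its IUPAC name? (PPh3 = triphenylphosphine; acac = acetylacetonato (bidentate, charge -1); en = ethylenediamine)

(acetylacetonato)(ethylenediamine)bis(triphenylphosphine)lead(IV) chloride

The 3 chloride counter-ions carry a total charge of -3, so each complex ion is 3+.
Ligand charges: 2×triphenylphosphine (neutral), 1×acetylacetonato (-1 each), 1×ethylenediamine (neutral); total -1. So Pb + (-1) = 3+, giving Pb = +4.
Ligands are named alphabetically: acetylacetonato before ethylenediamine before triphenylphosphine.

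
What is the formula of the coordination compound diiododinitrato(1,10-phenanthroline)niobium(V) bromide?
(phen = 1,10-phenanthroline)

Ligands: 2 iodo (I, -1), 1 1,10-phenanthroline (phen, neutral), 2 nitrato (NO3, -1). Ligand charge sum = -4.
Charge balance with bromide (-1) requires 1 complex ion per 1 bromide.

[NbI2(NO3)2(phen)]Br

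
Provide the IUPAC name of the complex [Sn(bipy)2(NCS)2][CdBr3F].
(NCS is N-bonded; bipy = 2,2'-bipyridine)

bis(2,2'-bipyridine)diisothiocyanatotin(IV) tribromofluorocadmate(II)

Both ions are complex: the cation is named first with the plain metal name, the anion second with the -ate form; each ion's ligands are alphabetised independently.
Cadmium is always +2 in its complexes; the anion's ligand charges sum to -4, so the complex anion is 2−.
A 1:1 salt means the cation carries the equal and opposite charge, 2+.
Cation: ligand charges sum to -2; for the ion to be 2+, Sn = +4.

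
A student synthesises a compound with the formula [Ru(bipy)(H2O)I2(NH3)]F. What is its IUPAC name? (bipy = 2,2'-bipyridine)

ammineaqua(2,2'-bipyridine)diiodoruthenium(III) fluoride

The 1 fluoride counter-ion carries a total charge of -1, so each complex ion is 1+.
Ligand charges: 1×2,2'-bipyridine (neutral), 1×ammine (neutral), 2×iodo (-1 each), 1×aqua (neutral); total -2. So Ru + (-2) = 1+, giving Ru = +3.
Ligands are named alphabetically: ammine before aqua before bipyridine before iodo.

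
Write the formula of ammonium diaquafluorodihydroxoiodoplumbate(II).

Ligands: 2 hydroxo (OH, -1), 1 iodo (I, -1), 2 aqua (H2O, neutral), 1 fluoro (F, -1). Ligand charge sum = -4.
With Pb in oxidation state +2, the complex ion is [Pb...]^2−.
Charge balance with ammonium (+1) requires 1 complex ion per 2 ammonium.

(NH4)2[PbF(H2O)2I(OH)2]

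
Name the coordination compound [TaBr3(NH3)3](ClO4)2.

triamminetribromotantalum(V) perchlorate

The 2 perchlorate counter-ions carry a total charge of -2, so each complex ion is 2+.
Ligand charges: 3×ammine (neutral), 3×bromo (-1 each); total -3. So Ta + (-3) = 2+, giving Ta = +5.
Ligands are named alphabetically: ammine before bromo.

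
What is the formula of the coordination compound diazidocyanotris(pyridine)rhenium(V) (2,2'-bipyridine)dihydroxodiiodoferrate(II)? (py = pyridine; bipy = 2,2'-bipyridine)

[Re(CN)(N3)2(py)3][Fe(bipy)I2(OH)2]

Cation [Re…]: ligand charges -3, Re(V) ⇒ ion charge 2+.
Anion [Fe…]: ligand charges -4, Fe(II) ⇒ ion charge 2−.
One 2+ cation balances one 2− anion.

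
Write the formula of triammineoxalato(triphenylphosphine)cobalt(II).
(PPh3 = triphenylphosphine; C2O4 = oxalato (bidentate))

[Co(C2O4)(NH3)3(PPh3)]

Ligands: 3 ammine (NH3, neutral), 1 triphenylphosphine (PPh3, neutral), 1 oxalato (C2O4, -2). Ligand charge sum = -2.
With Co in oxidation state +2, the complex ion is [Co...].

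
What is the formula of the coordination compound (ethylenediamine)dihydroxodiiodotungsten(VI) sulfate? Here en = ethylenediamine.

[W(en)I2(OH)2]SO4

Ligands: 2 iodo (I, -1), 1 ethylenediamine (en, neutral), 2 hydroxo (OH, -1). Ligand charge sum = -4.
With W in oxidation state +6, the complex ion is [W...]^2+.
Charge balance with sulfate (-2) requires 1 complex ion per 1 sulfate.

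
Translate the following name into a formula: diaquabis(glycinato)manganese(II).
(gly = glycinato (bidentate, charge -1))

Ligands: 2 aqua (H2O, neutral), 2 glycinato (gly, -1). Ligand charge sum = -2.
With Mn in oxidation state +2, the complex ion is [Mn...].

[Mn(gly)2(H2O)2]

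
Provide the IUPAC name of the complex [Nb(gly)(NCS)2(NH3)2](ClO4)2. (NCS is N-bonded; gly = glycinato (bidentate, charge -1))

The 2 perchlorate counter-ions carry a total charge of -2, so each complex ion is 2+.
Ligand charges: 2×isothiocyanato (-1 each), 2×ammine (neutral), 1×glycinato (-1 each); total -3. So Nb + (-3) = 2+, giving Nb = +5.
Ligands are named alphabetically: ammine before glycinato before isothiocyanato.

diammine(glycinato)diisothiocyanatoniobium(V) perchlorate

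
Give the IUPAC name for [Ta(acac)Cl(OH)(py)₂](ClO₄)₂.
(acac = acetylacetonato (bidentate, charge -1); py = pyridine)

The 2 perchlorate counter-ions carry a total charge of -2, so each complex ion is 2+.
Ligand charges: 1×chloro (-1 each), 1×acetylacetonato (-1 each), 2×pyridine (neutral), 1×hydroxo (-1 each); total -3. So Ta + (-3) = 2+, giving Ta = +5.
Ligands are named alphabetically: acetylacetonato before chloro before hydroxo before pyridine.

(acetylacetonato)chlorohydroxobis(pyridine)tantalum(V) perchlorate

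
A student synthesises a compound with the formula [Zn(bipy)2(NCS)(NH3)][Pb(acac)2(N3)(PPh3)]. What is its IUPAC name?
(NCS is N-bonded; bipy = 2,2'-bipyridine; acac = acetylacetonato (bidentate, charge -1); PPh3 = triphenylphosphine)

amminebis(2,2'-bipyridine)isothiocyanatozinc(II) bis(acetylacetonato)azido(triphenylphosphine)plumbate(II)

Both ions are complex: the cation is named first with the plain metal name, the anion second with the -ate form; each ion's ligands are alphabetised independently.
Zinc is always +2 in its complexes; the cation's ligand charges sum to -1, so the complex cation is 1+.
A 1:1 salt means the anion carries the equal and opposite charge, 1−.
Anion: ligand charges sum to -3; for the ion to be 1−, Pb = +2.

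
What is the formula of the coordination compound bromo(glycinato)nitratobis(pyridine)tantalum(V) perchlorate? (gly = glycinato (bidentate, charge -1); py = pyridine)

Ligands: 1 glycinato (gly, -1), 1 nitrato (NO3, -1), 1 bromo (Br, -1), 2 pyridine (py, neutral). Ligand charge sum = -3.
With Ta in oxidation state +5, the complex ion is [Ta...]^2+.
Charge balance with perchlorate (-1) requires 1 complex ion per 2 perchlorate.

[TaBr(gly)(NO3)(py)2](ClO4)2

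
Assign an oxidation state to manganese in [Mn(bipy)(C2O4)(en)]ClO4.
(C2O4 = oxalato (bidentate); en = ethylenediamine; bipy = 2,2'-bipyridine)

1 perchlorate outside the brackets (-1 each) → the complex ion is 1+.
Ligand charges: 1×C2O4 = -2; 1×en neutral; 1×bipy neutral; sum -2.
Mn + (-2) = 1+ ⇒ Mn is +3.

+3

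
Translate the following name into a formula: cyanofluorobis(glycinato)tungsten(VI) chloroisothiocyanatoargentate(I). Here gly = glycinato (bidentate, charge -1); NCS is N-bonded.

Cation [W…]: ligand charges -4, W(VI) ⇒ ion charge 2+.
Anion [Ag…]: ligand charges -2, Ag(I) ⇒ ion charge 1−.

[W(CN)F(gly)2][AgCl(NCS)]2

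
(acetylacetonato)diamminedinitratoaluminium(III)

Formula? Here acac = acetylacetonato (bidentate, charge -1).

[Al(acac)(NH3)2(NO3)2]

Ligands: 2 ammine (NH3, neutral), 2 nitrato (NO3, -1), 1 acetylacetonato (acac, -1). Ligand charge sum = -3.
With Al in oxidation state +3, the complex ion is [Al...].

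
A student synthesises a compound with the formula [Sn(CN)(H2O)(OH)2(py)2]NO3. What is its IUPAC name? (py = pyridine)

The 1 nitrate counter-ion carries a total charge of -1, so each complex ion is 1+.
Ligand charges: 1×aqua (neutral), 2×hydroxo (-1 each), 2×pyridine (neutral), 1×cyano (-1 each); total -3. So Sn + (-3) = 1+, giving Sn = +4.
Ligands are named alphabetically: aqua before cyano before hydroxo before pyridine.

aquacyanodihydroxobis(pyridine)tin(IV) nitrate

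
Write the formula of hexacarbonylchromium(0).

[Cr(CO)6]

Ligands: 6 carbonyl (CO, neutral). Ligand charge sum = 0.
With Cr in oxidation state 0, the complex ion is [Cr...].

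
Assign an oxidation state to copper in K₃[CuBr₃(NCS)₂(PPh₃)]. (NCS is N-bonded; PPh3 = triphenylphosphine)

+2

3 potassium outside the brackets (+1 each) → the complex ion is 3−.
Ligand charges: 2×NCS = -2; 3×Br = -3; 1×PPh3 neutral; sum -5.
Cu + (-5) = 3− ⇒ Cu is +2.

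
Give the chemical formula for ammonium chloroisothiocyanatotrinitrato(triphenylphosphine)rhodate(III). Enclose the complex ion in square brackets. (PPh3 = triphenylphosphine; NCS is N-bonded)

Ligands: 1 triphenylphosphine (PPh3, neutral), 3 nitrato (NO3, -1), 1 chloro (Cl, -1), 1 isothiocyanato (NCS, -1). Ligand charge sum = -5.
With Rh in oxidation state +3, the complex ion is [Rh...]^2−.
Charge balance with ammonium (+1) requires 1 complex ion per 2 ammonium.

(NH4)2[RhCl(NCS)(NO3)3(PPh3)]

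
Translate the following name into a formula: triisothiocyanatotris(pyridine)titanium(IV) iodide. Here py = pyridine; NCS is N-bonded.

Ligands: 3 pyridine (py, neutral), 3 isothiocyanato (NCS, -1). Ligand charge sum = -3.
With Ti in oxidation state +4, the complex ion is [Ti...]^1+.
Charge balance with iodide (-1) requires 1 complex ion per 1 iodide.

[Ti(NCS)3(py)3]I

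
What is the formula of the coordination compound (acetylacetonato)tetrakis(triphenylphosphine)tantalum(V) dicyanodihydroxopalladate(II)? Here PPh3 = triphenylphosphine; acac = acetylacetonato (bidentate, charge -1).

[Ta(acac)(PPh3)4][Pd(CN)2(OH)2]2

Cation [Ta…]: ligand charges -1, Ta(V) ⇒ ion charge 4+.
Anion [Pd…]: ligand charges -4, Pd(II) ⇒ ion charge 2−.
One 4+ cation requires 2 of the 2− anion.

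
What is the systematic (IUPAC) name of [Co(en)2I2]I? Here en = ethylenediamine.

bis(ethylenediamine)diiodocobalt(III) iodide

The 1 iodide counter-ion carries a total charge of -1, so each complex ion is 1+.
Ligand charges: 2×ethylenediamine (neutral), 2×iodo (-1 each); total -2. So Co + (-2) = 1+, giving Co = +3.
Ligands are named alphabetically: ethylenediamine before iodo.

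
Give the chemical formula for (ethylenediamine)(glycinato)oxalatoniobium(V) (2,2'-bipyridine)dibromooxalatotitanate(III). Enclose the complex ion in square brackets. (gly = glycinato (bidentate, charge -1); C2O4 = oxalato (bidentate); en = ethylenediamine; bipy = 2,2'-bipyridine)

[Nb(C2O4)(en)(gly)][Ti(bipy)Br2(C2O4)]2

Cation [Nb…]: ligand charges -3, Nb(V) ⇒ ion charge 2+.
Anion [Ti…]: ligand charges -4, Ti(III) ⇒ ion charge 1−.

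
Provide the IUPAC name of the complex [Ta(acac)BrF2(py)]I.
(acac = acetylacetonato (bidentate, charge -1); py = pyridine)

(acetylacetonato)bromodifluoro(pyridine)tantalum(V) iodide

The 1 iodide counter-ion carries a total charge of -1, so each complex ion is 1+.
Ligand charges: 1×bromo (-1 each), 1×acetylacetonato (-1 each), 2×fluoro (-1 each), 1×pyridine (neutral); total -4. So Ta + (-4) = 1+, giving Ta = +5.
Ligands are named alphabetically: acetylacetonato before bromo before fluoro before pyridine.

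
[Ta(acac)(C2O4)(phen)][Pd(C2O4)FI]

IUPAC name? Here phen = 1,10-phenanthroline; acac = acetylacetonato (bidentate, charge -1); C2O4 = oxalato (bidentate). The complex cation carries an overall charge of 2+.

Both ions are complex: the cation is named first with the plain metal name, the anion second with the -ate form; each ion's ligands are alphabetised independently.
The complex cation is given as 2+; its ligand charges sum to -3, so Ta = +5.
A 1:1 salt means the anion carries the equal and opposite charge, 2−.
Anion: ligand charges sum to -4; for the ion to be 2−, Pd = +2.

(acetylacetonato)oxalato(1,10-phenanthroline)tantalum(V) fluoroiodooxalatopalladate(II)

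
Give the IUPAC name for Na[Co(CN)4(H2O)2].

sodium diaquatetracyanocobaltate(III)

The 1 sodium counter-ion carries a total charge of +1, so each complex ion is 1−.
Ligand charges: 4×cyano (-1 each), 2×aqua (neutral); total -4. So Co + (-4) = 1−, giving Co = +3.
The complex ion is anionic, so cobalt takes the -ate form cobaltate(III).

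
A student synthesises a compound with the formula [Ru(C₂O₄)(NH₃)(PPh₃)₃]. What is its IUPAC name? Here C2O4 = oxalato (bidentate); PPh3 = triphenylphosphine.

ammineoxalatotris(triphenylphosphine)ruthenium(II)

There is no counter-ion, so the complex is neutral overall.
Ligand charges: 1×oxalato (-2 each), 3×triphenylphosphine (neutral), 1×ammine (neutral); total -2. So Ru + (-2) = 0, giving Ru = +2.
Ligands are named alphabetically: ammine before oxalato before triphenylphosphine.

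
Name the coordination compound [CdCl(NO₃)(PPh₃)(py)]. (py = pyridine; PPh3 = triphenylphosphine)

chloronitrato(pyridine)(triphenylphosphine)cadmium(II)

There is no counter-ion, so the complex is neutral overall.
Ligand charges: 1×chloro (-1 each), 1×pyridine (neutral), 1×triphenylphosphine (neutral), 1×nitrato (-1 each); total -2. So Cd + (-2) = 0, giving Cd = +2.
Ligands are named alphabetically: chloro before nitrato before pyridine before triphenylphosphine.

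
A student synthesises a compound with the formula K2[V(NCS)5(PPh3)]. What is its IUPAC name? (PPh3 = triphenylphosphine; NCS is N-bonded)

The 2 potassium counter-ions carry a total charge of +2, so each complex ion is 2−.
Ligand charges: 1×triphenylphosphine (neutral), 5×isothiocyanato (-1 each); total -5. So V + (-5) = 2−, giving V = +3.
Ligands are named alphabetically: isothiocyanato before triphenylphosphine.
The complex ion is anionic, so vanadium takes the -ate form vanadate(III).

potassium pentaisothiocyanato(triphenylphosphine)vanadate(III)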